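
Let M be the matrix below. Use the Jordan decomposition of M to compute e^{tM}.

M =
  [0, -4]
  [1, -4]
e^{tM} =
  [2*t*exp(-2*t) + exp(-2*t), -4*t*exp(-2*t)]
  [t*exp(-2*t), -2*t*exp(-2*t) + exp(-2*t)]

Strategy: write M = P · J · P⁻¹ where J is a Jordan canonical form, so e^{tM} = P · e^{tJ} · P⁻¹, and e^{tJ} can be computed block-by-block.

M has Jordan form
J =
  [-2,  1]
  [ 0, -2]
(up to reordering of blocks).

Per-block formulas:
  For a 2×2 Jordan block J_2(-2): exp(t · J_2(-2)) = e^(-2t)·(I + t·N), where N is the 2×2 nilpotent shift.

After assembling e^{tJ} and conjugating by P, we get:

e^{tM} =
  [2*t*exp(-2*t) + exp(-2*t), -4*t*exp(-2*t)]
  [t*exp(-2*t), -2*t*exp(-2*t) + exp(-2*t)]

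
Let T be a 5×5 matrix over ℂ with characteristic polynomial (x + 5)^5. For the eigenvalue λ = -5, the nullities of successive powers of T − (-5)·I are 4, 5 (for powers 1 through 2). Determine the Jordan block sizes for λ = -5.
Block sizes for λ = -5: [2, 1, 1, 1]

From the dimensions of kernels of powers, the number of Jordan blocks of size at least j is d_j − d_{j−1} where d_j = dim ker(N^j) (with d_0 = 0). Computing the differences gives [4, 1].
The number of blocks of size exactly k is (#blocks of size ≥ k) − (#blocks of size ≥ k + 1), so the partition is: 3 block(s) of size 1, 1 block(s) of size 2.
In nonincreasing order the block sizes are [2, 1, 1, 1].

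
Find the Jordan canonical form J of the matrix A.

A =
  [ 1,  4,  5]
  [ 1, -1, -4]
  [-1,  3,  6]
J_3(2)

The characteristic polynomial is
  det(x·I − A) = x^3 - 6*x^2 + 12*x - 8 = (x - 2)^3

Eigenvalues and multiplicities (the geometric multiplicity of λ is n − rank(A − λI), which equals the number of Jordan blocks for λ):
  λ = 2: algebraic multiplicity = 3, geometric multiplicity = 1

Determining the block sizes for each eigenvalue:
  λ = 2: one block (gm = 1), so the single block has size am = 3 → block sizes [3]

Assembling the blocks gives a Jordan form
J =
  [2, 1, 0]
  [0, 2, 1]
  [0, 0, 2]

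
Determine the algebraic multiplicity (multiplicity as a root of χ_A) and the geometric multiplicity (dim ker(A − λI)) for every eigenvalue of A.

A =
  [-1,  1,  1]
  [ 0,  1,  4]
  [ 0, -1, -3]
λ = -1: alg = 3, geom = 1

Step 1 — factor the characteristic polynomial to read off the algebraic multiplicities:
  χ_A(x) = (x + 1)^3

Step 2 — compute geometric multiplicities via the rank-nullity identity g(λ) = n − rank(A − λI):
  rank(A − (-1)·I) = 2, so dim ker(A − (-1)·I) = n − 2 = 1

Summary:
  λ = -1: algebraic multiplicity = 3, geometric multiplicity = 1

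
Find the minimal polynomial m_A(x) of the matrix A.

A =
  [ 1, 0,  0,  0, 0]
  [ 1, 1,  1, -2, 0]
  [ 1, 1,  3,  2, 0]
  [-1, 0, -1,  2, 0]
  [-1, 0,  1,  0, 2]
x^4 - 7*x^3 + 18*x^2 - 20*x + 8

The characteristic polynomial is χ_A(x) = (x - 2)^4*(x - 1), so the eigenvalues are known. The minimal polynomial is
  m_A(x) = Π_λ (x − λ)^{k_λ}
where k_λ is the size of the *largest* Jordan block for λ (equivalently, the smallest k with (A − λI)^k v = 0 for every generalised eigenvector v of λ).

  λ = 1: largest Jordan block has size 1, contributing (x − 1)
  λ = 2: largest Jordan block has size 3, contributing (x − 2)^3

So m_A(x) = (x - 2)^3*(x - 1) = x^4 - 7*x^3 + 18*x^2 - 20*x + 8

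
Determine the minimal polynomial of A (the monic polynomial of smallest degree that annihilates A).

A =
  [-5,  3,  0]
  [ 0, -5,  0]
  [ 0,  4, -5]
x^2 + 10*x + 25

The characteristic polynomial is χ_A(x) = (x + 5)^3, so the eigenvalues are known. The minimal polynomial is
  m_A(x) = Π_λ (x − λ)^{k_λ}
where k_λ is the size of the *largest* Jordan block for λ (equivalently, the smallest k with (A − λI)^k v = 0 for every generalised eigenvector v of λ).

  λ = -5: largest Jordan block has size 2, contributing (x + 5)^2

So m_A(x) = (x + 5)^2 = x^2 + 10*x + 25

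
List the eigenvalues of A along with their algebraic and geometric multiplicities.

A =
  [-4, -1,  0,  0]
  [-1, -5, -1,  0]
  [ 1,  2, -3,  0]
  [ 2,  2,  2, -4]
λ = -4: alg = 4, geom = 2

Step 1 — factor the characteristic polynomial to read off the algebraic multiplicities:
  χ_A(x) = (x + 4)^4

Step 2 — compute geometric multiplicities via the rank-nullity identity g(λ) = n − rank(A − λI):
  rank(A − (-4)·I) = 2, so dim ker(A − (-4)·I) = n − 2 = 2

Summary:
  λ = -4: algebraic multiplicity = 4, geometric multiplicity = 2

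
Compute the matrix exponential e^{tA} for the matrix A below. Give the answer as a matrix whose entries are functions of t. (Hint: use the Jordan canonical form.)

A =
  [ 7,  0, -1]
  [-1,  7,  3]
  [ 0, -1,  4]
e^{tA} =
  [t^2*exp(6*t)/2 + t*exp(6*t) + exp(6*t), t^2*exp(6*t)/2, t^2*exp(6*t)/2 - t*exp(6*t)]
  [-t^2*exp(6*t) - t*exp(6*t), -t^2*exp(6*t) + t*exp(6*t) + exp(6*t), -t^2*exp(6*t) + 3*t*exp(6*t)]
  [t^2*exp(6*t)/2, t^2*exp(6*t)/2 - t*exp(6*t), t^2*exp(6*t)/2 - 2*t*exp(6*t) + exp(6*t)]

Strategy: write A = P · J · P⁻¹ where J is a Jordan canonical form, so e^{tA} = P · e^{tJ} · P⁻¹, and e^{tJ} can be computed block-by-block.

A has Jordan form
J =
  [6, 1, 0]
  [0, 6, 1]
  [0, 0, 6]
(up to reordering of blocks).

Per-block formulas:
  For a 3×3 Jordan block J_3(6): exp(t · J_3(6)) = e^(6t)·(I + t·N + (t^2/2)·N^2), where N is the 3×3 nilpotent shift.

After assembling e^{tJ} and conjugating by P, we get:

e^{tA} =
  [t^2*exp(6*t)/2 + t*exp(6*t) + exp(6*t), t^2*exp(6*t)/2, t^2*exp(6*t)/2 - t*exp(6*t)]
  [-t^2*exp(6*t) - t*exp(6*t), -t^2*exp(6*t) + t*exp(6*t) + exp(6*t), -t^2*exp(6*t) + 3*t*exp(6*t)]
  [t^2*exp(6*t)/2, t^2*exp(6*t)/2 - t*exp(6*t), t^2*exp(6*t)/2 - 2*t*exp(6*t) + exp(6*t)]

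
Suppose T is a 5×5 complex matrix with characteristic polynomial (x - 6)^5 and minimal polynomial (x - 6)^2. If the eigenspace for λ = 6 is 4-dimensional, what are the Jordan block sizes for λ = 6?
Block sizes for λ = 6: [2, 1, 1, 1]

Step 1 — from the characteristic polynomial, algebraic multiplicity of λ = 6 is 5. From dim ker(T − (6)·I) = 4, there are exactly 4 Jordan blocks for λ = 6.
Step 2 — from the minimal polynomial, the factor (x − 6)^2 tells us the largest block for λ = 6 has size 2.
Step 3 — with total size 5, 4 blocks, and largest block 2, the block sizes (in nonincreasing order) are [2, 1, 1, 1].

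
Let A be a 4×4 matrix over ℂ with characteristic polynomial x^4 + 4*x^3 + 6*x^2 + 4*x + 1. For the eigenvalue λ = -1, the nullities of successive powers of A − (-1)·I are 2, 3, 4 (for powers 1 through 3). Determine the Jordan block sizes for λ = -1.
Block sizes for λ = -1: [3, 1]

From the dimensions of kernels of powers, the number of Jordan blocks of size at least j is d_j − d_{j−1} where d_j = dim ker(N^j) (with d_0 = 0). Computing the differences gives [2, 1, 1].
The number of blocks of size exactly k is (#blocks of size ≥ k) − (#blocks of size ≥ k + 1), so the partition is: 1 block(s) of size 1, 1 block(s) of size 3.
In nonincreasing order the block sizes are [3, 1].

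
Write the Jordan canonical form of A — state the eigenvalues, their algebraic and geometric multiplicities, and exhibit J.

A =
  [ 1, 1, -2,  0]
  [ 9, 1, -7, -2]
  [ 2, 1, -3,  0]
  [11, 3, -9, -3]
J_3(-1) ⊕ J_1(-1)

The characteristic polynomial is
  det(x·I − A) = x^4 + 4*x^3 + 6*x^2 + 4*x + 1 = (x + 1)^4

Eigenvalues and multiplicities (the geometric multiplicity of λ is n − rank(A − λI), which equals the number of Jordan blocks for λ):
  λ = -1: algebraic multiplicity = 4, geometric multiplicity = 2

Determining the block sizes for each eigenvalue:
  λ = -1: with am = 4 and gm = 2, the partition is not yet determined (e.g. several partitions of 4 into 2 parts exist). Let N = A − (-1)·I. Computing rank(N^1) = 2, rank(N^2) = 1, rank(N^3) = 0; the number of blocks of size ≥ j is rank(N^{j−1}) − rank(N^j), giving [2, 1, 1]. So we have 1 block(s) of size 3, 1 block(s) of size 1 → block sizes [3, 1]

Assembling the blocks gives a Jordan form
J =
  [-1,  1,  0,  0]
  [ 0, -1,  1,  0]
  [ 0,  0, -1,  0]
  [ 0,  0,  0, -1]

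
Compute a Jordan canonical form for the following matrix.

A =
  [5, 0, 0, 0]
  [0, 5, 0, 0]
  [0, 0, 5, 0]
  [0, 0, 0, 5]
J_1(5) ⊕ J_1(5) ⊕ J_1(5) ⊕ J_1(5)

The characteristic polynomial is
  det(x·I − A) = x^4 - 20*x^3 + 150*x^2 - 500*x + 625 = (x - 5)^4

Eigenvalues and multiplicities (the geometric multiplicity of λ is n − rank(A − λI), which equals the number of Jordan blocks for λ):
  λ = 5: algebraic multiplicity = 4, geometric multiplicity = 4

Determining the block sizes for each eigenvalue:
  λ = 5: gm = am = 4, so every block has size 1 → block sizes [1, 1, 1, 1]

Assembling the blocks gives a Jordan form
J =
  [5, 0, 0, 0]
  [0, 5, 0, 0]
  [0, 0, 5, 0]
  [0, 0, 0, 5]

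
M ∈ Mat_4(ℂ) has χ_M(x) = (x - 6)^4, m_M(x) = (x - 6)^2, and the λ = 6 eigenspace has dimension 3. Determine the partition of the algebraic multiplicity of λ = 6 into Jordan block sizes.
Block sizes for λ = 6: [2, 1, 1]

Step 1 — from the characteristic polynomial, algebraic multiplicity of λ = 6 is 4. From dim ker(M − (6)·I) = 3, there are exactly 3 Jordan blocks for λ = 6.
Step 2 — from the minimal polynomial, the factor (x − 6)^2 tells us the largest block for λ = 6 has size 2.
Step 3 — with total size 4, 3 blocks, and largest block 2, the block sizes (in nonincreasing order) are [2, 1, 1].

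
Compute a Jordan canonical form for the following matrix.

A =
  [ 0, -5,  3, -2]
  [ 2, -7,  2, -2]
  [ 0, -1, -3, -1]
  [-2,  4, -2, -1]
J_2(-3) ⊕ J_1(-3) ⊕ J_1(-2)

The characteristic polynomial is
  det(x·I − A) = x^4 + 11*x^3 + 45*x^2 + 81*x + 54 = (x + 2)*(x + 3)^3

Eigenvalues and multiplicities (the geometric multiplicity of λ is n − rank(A − λI), which equals the number of Jordan blocks for λ):
  λ = -3: algebraic multiplicity = 3, geometric multiplicity = 2
  λ = -2: algebraic multiplicity = 1, geometric multiplicity = 1

Determining the block sizes for each eigenvalue:
  λ = -3: 2 blocks summing to 3 forces exactly one block of size 2 and the rest size 1 → block sizes [2, 1]
  λ = -2: one block (gm = 1), so the single block has size am = 1 → block sizes [1]

Assembling the blocks gives a Jordan form
J =
  [-3,  1,  0,  0]
  [ 0, -3,  0,  0]
  [ 0,  0, -3,  0]
  [ 0,  0,  0, -2]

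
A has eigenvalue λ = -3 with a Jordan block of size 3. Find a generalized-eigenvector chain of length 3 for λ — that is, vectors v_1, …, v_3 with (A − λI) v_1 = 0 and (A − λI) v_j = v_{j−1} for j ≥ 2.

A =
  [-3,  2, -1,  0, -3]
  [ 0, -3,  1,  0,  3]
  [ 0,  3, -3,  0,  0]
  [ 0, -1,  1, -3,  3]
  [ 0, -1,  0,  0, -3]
A Jordan chain for λ = -3 of length 3:
v_1 = (2, 0, 3, -1, -1)ᵀ
v_2 = (-1, 1, 0, 1, 0)ᵀ
v_3 = (0, 0, 1, 0, 0)ᵀ

Let N = A − (-3)·I. We want v_3 with N^3 v_3 = 0 but N^2 v_3 ≠ 0; then v_{j-1} := N · v_j for j = 3, …, 2.

Pick v_3 = (0, 0, 1, 0, 0)ᵀ.
Then v_2 = N · v_3 = (-1, 1, 0, 1, 0)ᵀ.
Then v_1 = N · v_2 = (2, 0, 3, -1, -1)ᵀ.

Sanity check: (A − (-3)·I) v_1 = (0, 0, 0, 0, 0)ᵀ = 0. ✓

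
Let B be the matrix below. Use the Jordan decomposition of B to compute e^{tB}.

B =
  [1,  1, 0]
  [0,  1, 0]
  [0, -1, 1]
e^{tB} =
  [exp(t), t*exp(t), 0]
  [0, exp(t), 0]
  [0, -t*exp(t), exp(t)]

Strategy: write B = P · J · P⁻¹ where J is a Jordan canonical form, so e^{tB} = P · e^{tJ} · P⁻¹, and e^{tJ} can be computed block-by-block.

B has Jordan form
J =
  [1, 1, 0]
  [0, 1, 0]
  [0, 0, 1]
(up to reordering of blocks).

Per-block formulas:
  For a 2×2 Jordan block J_2(1): exp(t · J_2(1)) = e^(1t)·(I + t·N), where N is the 2×2 nilpotent shift.
  For a 1×1 block at λ = 1: exp(t · [1]) = [e^(1t)].

After assembling e^{tJ} and conjugating by P, we get:

e^{tB} =
  [exp(t), t*exp(t), 0]
  [0, exp(t), 0]
  [0, -t*exp(t), exp(t)]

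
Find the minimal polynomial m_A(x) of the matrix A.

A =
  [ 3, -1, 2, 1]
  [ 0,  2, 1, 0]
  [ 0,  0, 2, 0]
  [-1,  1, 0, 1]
x^3 - 6*x^2 + 12*x - 8

The characteristic polynomial is χ_A(x) = (x - 2)^4, so the eigenvalues are known. The minimal polynomial is
  m_A(x) = Π_λ (x − λ)^{k_λ}
where k_λ is the size of the *largest* Jordan block for λ (equivalently, the smallest k with (A − λI)^k v = 0 for every generalised eigenvector v of λ).

  λ = 2: largest Jordan block has size 3, contributing (x − 2)^3

So m_A(x) = (x - 2)^3 = x^3 - 6*x^2 + 12*x - 8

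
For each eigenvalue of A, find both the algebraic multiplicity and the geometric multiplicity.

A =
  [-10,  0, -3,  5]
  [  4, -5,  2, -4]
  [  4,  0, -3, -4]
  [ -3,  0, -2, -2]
λ = -5: alg = 4, geom = 2

Step 1 — factor the characteristic polynomial to read off the algebraic multiplicities:
  χ_A(x) = (x + 5)^4

Step 2 — compute geometric multiplicities via the rank-nullity identity g(λ) = n − rank(A − λI):
  rank(A − (-5)·I) = 2, so dim ker(A − (-5)·I) = n − 2 = 2

Summary:
  λ = -5: algebraic multiplicity = 4, geometric multiplicity = 2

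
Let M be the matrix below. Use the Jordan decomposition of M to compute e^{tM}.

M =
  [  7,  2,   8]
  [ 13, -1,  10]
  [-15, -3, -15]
e^{tM} =
  [3*t^2*exp(-3*t) + 10*t*exp(-3*t) + exp(-3*t), 2*t*exp(-3*t), 2*t^2*exp(-3*t) + 8*t*exp(-3*t)]
  [3*t^2*exp(-3*t) + 13*t*exp(-3*t), 2*t*exp(-3*t) + exp(-3*t), 2*t^2*exp(-3*t) + 10*t*exp(-3*t)]
  [-9*t^2*exp(-3*t)/2 - 15*t*exp(-3*t), -3*t*exp(-3*t), -3*t^2*exp(-3*t) - 12*t*exp(-3*t) + exp(-3*t)]

Strategy: write M = P · J · P⁻¹ where J is a Jordan canonical form, so e^{tM} = P · e^{tJ} · P⁻¹, and e^{tJ} can be computed block-by-block.

M has Jordan form
J =
  [-3,  1,  0]
  [ 0, -3,  1]
  [ 0,  0, -3]
(up to reordering of blocks).

Per-block formulas:
  For a 3×3 Jordan block J_3(-3): exp(t · J_3(-3)) = e^(-3t)·(I + t·N + (t^2/2)·N^2), where N is the 3×3 nilpotent shift.

After assembling e^{tJ} and conjugating by P, we get:

e^{tM} =
  [3*t^2*exp(-3*t) + 10*t*exp(-3*t) + exp(-3*t), 2*t*exp(-3*t), 2*t^2*exp(-3*t) + 8*t*exp(-3*t)]
  [3*t^2*exp(-3*t) + 13*t*exp(-3*t), 2*t*exp(-3*t) + exp(-3*t), 2*t^2*exp(-3*t) + 10*t*exp(-3*t)]
  [-9*t^2*exp(-3*t)/2 - 15*t*exp(-3*t), -3*t*exp(-3*t), -3*t^2*exp(-3*t) - 12*t*exp(-3*t) + exp(-3*t)]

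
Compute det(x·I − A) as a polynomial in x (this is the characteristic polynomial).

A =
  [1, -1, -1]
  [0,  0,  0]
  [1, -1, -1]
x^3

Expanding det(x·I − A) (e.g. by cofactor expansion or by noting that A is similar to its Jordan form J, which has the same characteristic polynomial as A) gives
  χ_A(x) = x^3
which factors as x^3. The eigenvalues (with algebraic multiplicities) are λ = 0 with multiplicity 3.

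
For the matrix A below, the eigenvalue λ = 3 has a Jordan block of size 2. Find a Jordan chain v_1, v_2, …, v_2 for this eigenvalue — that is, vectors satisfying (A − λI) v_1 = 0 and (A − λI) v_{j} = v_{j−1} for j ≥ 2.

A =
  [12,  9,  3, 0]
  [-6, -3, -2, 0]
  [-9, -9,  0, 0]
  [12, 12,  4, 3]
A Jordan chain for λ = 3 of length 2:
v_1 = (9, -6, -9, 12)ᵀ
v_2 = (1, 0, 0, 0)ᵀ

Let N = A − (3)·I. We want v_2 with N^2 v_2 = 0 but N^1 v_2 ≠ 0; then v_{j-1} := N · v_j for j = 2, …, 2.

Pick v_2 = (1, 0, 0, 0)ᵀ.
Then v_1 = N · v_2 = (9, -6, -9, 12)ᵀ.

Sanity check: (A − (3)·I) v_1 = (0, 0, 0, 0)ᵀ = 0. ✓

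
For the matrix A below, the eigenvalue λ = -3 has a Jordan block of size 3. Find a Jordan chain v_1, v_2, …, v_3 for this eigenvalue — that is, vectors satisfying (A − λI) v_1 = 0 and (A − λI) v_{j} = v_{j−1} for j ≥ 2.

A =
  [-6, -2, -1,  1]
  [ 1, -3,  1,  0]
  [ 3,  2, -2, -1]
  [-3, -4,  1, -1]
A Jordan chain for λ = -3 of length 3:
v_1 = (1, 0, -1, 2)ᵀ
v_2 = (-3, 1, 3, -3)ᵀ
v_3 = (1, 0, 0, 0)ᵀ

Let N = A − (-3)·I. We want v_3 with N^3 v_3 = 0 but N^2 v_3 ≠ 0; then v_{j-1} := N · v_j for j = 3, …, 2.

Pick v_3 = (1, 0, 0, 0)ᵀ.
Then v_2 = N · v_3 = (-3, 1, 3, -3)ᵀ.
Then v_1 = N · v_2 = (1, 0, -1, 2)ᵀ.

Sanity check: (A − (-3)·I) v_1 = (0, 0, 0, 0)ᵀ = 0. ✓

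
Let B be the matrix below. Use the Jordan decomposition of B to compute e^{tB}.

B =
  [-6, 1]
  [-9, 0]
e^{tB} =
  [-3*t*exp(-3*t) + exp(-3*t), t*exp(-3*t)]
  [-9*t*exp(-3*t), 3*t*exp(-3*t) + exp(-3*t)]

Strategy: write B = P · J · P⁻¹ where J is a Jordan canonical form, so e^{tB} = P · e^{tJ} · P⁻¹, and e^{tJ} can be computed block-by-block.

B has Jordan form
J =
  [-3,  1]
  [ 0, -3]
(up to reordering of blocks).

Per-block formulas:
  For a 2×2 Jordan block J_2(-3): exp(t · J_2(-3)) = e^(-3t)·(I + t·N), where N is the 2×2 nilpotent shift.

After assembling e^{tJ} and conjugating by P, we get:

e^{tB} =
  [-3*t*exp(-3*t) + exp(-3*t), t*exp(-3*t)]
  [-9*t*exp(-3*t), 3*t*exp(-3*t) + exp(-3*t)]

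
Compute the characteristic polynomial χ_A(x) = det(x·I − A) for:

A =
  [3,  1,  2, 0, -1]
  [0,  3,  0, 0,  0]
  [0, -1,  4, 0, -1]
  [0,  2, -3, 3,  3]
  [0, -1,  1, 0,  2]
x^5 - 15*x^4 + 90*x^3 - 270*x^2 + 405*x - 243

Expanding det(x·I − A) (e.g. by cofactor expansion or by noting that A is similar to its Jordan form J, which has the same characteristic polynomial as A) gives
  χ_A(x) = x^5 - 15*x^4 + 90*x^3 - 270*x^2 + 405*x - 243
which factors as (x - 3)^5. The eigenvalues (with algebraic multiplicities) are λ = 3 with multiplicity 5.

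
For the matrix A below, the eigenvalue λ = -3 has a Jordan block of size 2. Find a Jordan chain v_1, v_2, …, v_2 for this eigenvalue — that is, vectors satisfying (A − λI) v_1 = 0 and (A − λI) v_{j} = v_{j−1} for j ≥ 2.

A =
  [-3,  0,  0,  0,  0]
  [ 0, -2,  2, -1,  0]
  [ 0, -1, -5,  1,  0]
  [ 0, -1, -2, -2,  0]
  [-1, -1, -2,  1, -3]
A Jordan chain for λ = -3 of length 2:
v_1 = (0, 0, 0, 0, -1)ᵀ
v_2 = (1, 0, 0, 0, 0)ᵀ

Let N = A − (-3)·I. We want v_2 with N^2 v_2 = 0 but N^1 v_2 ≠ 0; then v_{j-1} := N · v_j for j = 2, …, 2.

Pick v_2 = (1, 0, 0, 0, 0)ᵀ.
Then v_1 = N · v_2 = (0, 0, 0, 0, -1)ᵀ.

Sanity check: (A − (-3)·I) v_1 = (0, 0, 0, 0, 0)ᵀ = 0. ✓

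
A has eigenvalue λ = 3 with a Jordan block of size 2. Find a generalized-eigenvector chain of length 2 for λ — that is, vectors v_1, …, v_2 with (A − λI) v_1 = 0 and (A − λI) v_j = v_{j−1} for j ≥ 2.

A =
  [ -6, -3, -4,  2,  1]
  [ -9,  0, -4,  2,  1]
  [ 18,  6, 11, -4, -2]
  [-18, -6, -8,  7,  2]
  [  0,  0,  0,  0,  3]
A Jordan chain for λ = 3 of length 2:
v_1 = (-9, -9, 18, -18, 0)ᵀ
v_2 = (1, 0, 0, 0, 0)ᵀ

Let N = A − (3)·I. We want v_2 with N^2 v_2 = 0 but N^1 v_2 ≠ 0; then v_{j-1} := N · v_j for j = 2, …, 2.

Pick v_2 = (1, 0, 0, 0, 0)ᵀ.
Then v_1 = N · v_2 = (-9, -9, 18, -18, 0)ᵀ.

Sanity check: (A − (3)·I) v_1 = (0, 0, 0, 0, 0)ᵀ = 0. ✓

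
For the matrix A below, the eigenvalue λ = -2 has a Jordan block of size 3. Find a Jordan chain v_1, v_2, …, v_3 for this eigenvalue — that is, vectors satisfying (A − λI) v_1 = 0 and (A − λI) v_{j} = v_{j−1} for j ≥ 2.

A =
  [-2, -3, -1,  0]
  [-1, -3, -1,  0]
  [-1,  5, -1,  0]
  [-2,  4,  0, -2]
A Jordan chain for λ = -2 of length 3:
v_1 = (4, 2, -6, -4)ᵀ
v_2 = (0, -1, -1, -2)ᵀ
v_3 = (1, 0, 0, 0)ᵀ

Let N = A − (-2)·I. We want v_3 with N^3 v_3 = 0 but N^2 v_3 ≠ 0; then v_{j-1} := N · v_j for j = 3, …, 2.

Pick v_3 = (1, 0, 0, 0)ᵀ.
Then v_2 = N · v_3 = (0, -1, -1, -2)ᵀ.
Then v_1 = N · v_2 = (4, 2, -6, -4)ᵀ.

Sanity check: (A − (-2)·I) v_1 = (0, 0, 0, 0)ᵀ = 0. ✓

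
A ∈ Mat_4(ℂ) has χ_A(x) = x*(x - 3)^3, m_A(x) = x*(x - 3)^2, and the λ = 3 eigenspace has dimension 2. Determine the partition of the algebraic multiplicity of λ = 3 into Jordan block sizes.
Block sizes for λ = 3: [2, 1]

Step 1 — from the characteristic polynomial, algebraic multiplicity of λ = 3 is 3. From dim ker(A − (3)·I) = 2, there are exactly 2 Jordan blocks for λ = 3.
Step 2 — from the minimal polynomial, the factor (x − 3)^2 tells us the largest block for λ = 3 has size 2.
Step 3 — with total size 3, 2 blocks, and largest block 2, the block sizes (in nonincreasing order) are [2, 1].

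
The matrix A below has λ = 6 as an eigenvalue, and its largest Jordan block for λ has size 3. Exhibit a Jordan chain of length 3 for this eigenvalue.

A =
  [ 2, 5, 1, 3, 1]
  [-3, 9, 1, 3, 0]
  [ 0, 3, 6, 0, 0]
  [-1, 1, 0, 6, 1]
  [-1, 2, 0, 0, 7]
A Jordan chain for λ = 6 of length 3:
v_1 = (-3, 0, -9, 0, -3)ᵀ
v_2 = (-4, -3, 0, -1, -1)ᵀ
v_3 = (1, 0, 0, 0, 0)ᵀ

Let N = A − (6)·I. We want v_3 with N^3 v_3 = 0 but N^2 v_3 ≠ 0; then v_{j-1} := N · v_j for j = 3, …, 2.

Pick v_3 = (1, 0, 0, 0, 0)ᵀ.
Then v_2 = N · v_3 = (-4, -3, 0, -1, -1)ᵀ.
Then v_1 = N · v_2 = (-3, 0, -9, 0, -3)ᵀ.

Sanity check: (A − (6)·I) v_1 = (0, 0, 0, 0, 0)ᵀ = 0. ✓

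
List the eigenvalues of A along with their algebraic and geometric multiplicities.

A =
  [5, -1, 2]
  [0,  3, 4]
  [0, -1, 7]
λ = 5: alg = 3, geom = 2

Step 1 — factor the characteristic polynomial to read off the algebraic multiplicities:
  χ_A(x) = (x - 5)^3

Step 2 — compute geometric multiplicities via the rank-nullity identity g(λ) = n − rank(A − λI):
  rank(A − (5)·I) = 1, so dim ker(A − (5)·I) = n − 1 = 2

Summary:
  λ = 5: algebraic multiplicity = 3, geometric multiplicity = 2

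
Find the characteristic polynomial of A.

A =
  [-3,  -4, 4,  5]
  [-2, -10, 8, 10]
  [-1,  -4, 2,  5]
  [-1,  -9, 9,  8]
x^4 + 3*x^3 - 6*x^2 - 28*x - 24

Expanding det(x·I − A) (e.g. by cofactor expansion or by noting that A is similar to its Jordan form J, which has the same characteristic polynomial as A) gives
  χ_A(x) = x^4 + 3*x^3 - 6*x^2 - 28*x - 24
which factors as (x - 3)*(x + 2)^3. The eigenvalues (with algebraic multiplicities) are λ = -2 with multiplicity 3, λ = 3 with multiplicity 1.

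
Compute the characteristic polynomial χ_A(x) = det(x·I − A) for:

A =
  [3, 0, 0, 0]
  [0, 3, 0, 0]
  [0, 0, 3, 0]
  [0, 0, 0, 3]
x^4 - 12*x^3 + 54*x^2 - 108*x + 81

Expanding det(x·I − A) (e.g. by cofactor expansion or by noting that A is similar to its Jordan form J, which has the same characteristic polynomial as A) gives
  χ_A(x) = x^4 - 12*x^3 + 54*x^2 - 108*x + 81
which factors as (x - 3)^4. The eigenvalues (with algebraic multiplicities) are λ = 3 with multiplicity 4.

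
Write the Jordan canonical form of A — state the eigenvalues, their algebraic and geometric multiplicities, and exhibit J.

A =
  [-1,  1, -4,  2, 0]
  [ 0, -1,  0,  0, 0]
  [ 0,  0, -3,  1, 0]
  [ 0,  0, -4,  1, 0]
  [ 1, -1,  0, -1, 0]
J_2(-1) ⊕ J_2(-1) ⊕ J_1(0)

The characteristic polynomial is
  det(x·I − A) = x^5 + 4*x^4 + 6*x^3 + 4*x^2 + x = x*(x + 1)^4

Eigenvalues and multiplicities (the geometric multiplicity of λ is n − rank(A − λI), which equals the number of Jordan blocks for λ):
  λ = -1: algebraic multiplicity = 4, geometric multiplicity = 2
  λ = 0: algebraic multiplicity = 1, geometric multiplicity = 1

Determining the block sizes for each eigenvalue:
  λ = -1: with am = 4 and gm = 2, the partition is not yet determined (e.g. several partitions of 4 into 2 parts exist). Let N = A − (-1)·I. Computing rank(N^1) = 3, rank(N^2) = 1; the number of blocks of size ≥ j is rank(N^{j−1}) − rank(N^j), giving [2, 2]. So we have 2 block(s) of size 2 → block sizes [2, 2]
  λ = 0: one block (gm = 1), so the single block has size am = 1 → block sizes [1]

Assembling the blocks gives a Jordan form
J =
  [-1,  1,  0,  0, 0]
  [ 0, -1,  0,  0, 0]
  [ 0,  0, -1,  1, 0]
  [ 0,  0,  0, -1, 0]
  [ 0,  0,  0,  0, 0]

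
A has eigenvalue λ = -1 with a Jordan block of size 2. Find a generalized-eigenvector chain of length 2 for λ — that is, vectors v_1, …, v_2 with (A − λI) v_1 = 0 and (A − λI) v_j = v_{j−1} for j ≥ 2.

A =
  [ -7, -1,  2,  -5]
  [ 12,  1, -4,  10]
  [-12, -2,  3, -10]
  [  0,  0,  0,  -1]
A Jordan chain for λ = -1 of length 2:
v_1 = (-6, 12, -12, 0)ᵀ
v_2 = (1, 0, 0, 0)ᵀ

Let N = A − (-1)·I. We want v_2 with N^2 v_2 = 0 but N^1 v_2 ≠ 0; then v_{j-1} := N · v_j for j = 2, …, 2.

Pick v_2 = (1, 0, 0, 0)ᵀ.
Then v_1 = N · v_2 = (-6, 12, -12, 0)ᵀ.

Sanity check: (A − (-1)·I) v_1 = (0, 0, 0, 0)ᵀ = 0. ✓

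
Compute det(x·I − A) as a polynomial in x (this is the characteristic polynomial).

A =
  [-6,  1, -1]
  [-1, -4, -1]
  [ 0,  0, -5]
x^3 + 15*x^2 + 75*x + 125

Expanding det(x·I − A) (e.g. by cofactor expansion or by noting that A is similar to its Jordan form J, which has the same characteristic polynomial as A) gives
  χ_A(x) = x^3 + 15*x^2 + 75*x + 125
which factors as (x + 5)^3. The eigenvalues (with algebraic multiplicities) are λ = -5 with multiplicity 3.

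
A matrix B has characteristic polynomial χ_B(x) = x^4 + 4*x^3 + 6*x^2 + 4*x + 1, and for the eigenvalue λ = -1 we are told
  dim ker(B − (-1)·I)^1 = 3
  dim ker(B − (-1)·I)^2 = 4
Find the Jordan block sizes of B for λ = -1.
Block sizes for λ = -1: [2, 1, 1]

From the dimensions of kernels of powers, the number of Jordan blocks of size at least j is d_j − d_{j−1} where d_j = dim ker(N^j) (with d_0 = 0). Computing the differences gives [3, 1].
The number of blocks of size exactly k is (#blocks of size ≥ k) − (#blocks of size ≥ k + 1), so the partition is: 2 block(s) of size 1, 1 block(s) of size 2.
In nonincreasing order the block sizes are [2, 1, 1].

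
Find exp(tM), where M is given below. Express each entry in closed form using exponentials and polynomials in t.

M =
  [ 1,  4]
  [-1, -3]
e^{tM} =
  [2*t*exp(-t) + exp(-t), 4*t*exp(-t)]
  [-t*exp(-t), -2*t*exp(-t) + exp(-t)]

Strategy: write M = P · J · P⁻¹ where J is a Jordan canonical form, so e^{tM} = P · e^{tJ} · P⁻¹, and e^{tJ} can be computed block-by-block.

M has Jordan form
J =
  [-1,  1]
  [ 0, -1]
(up to reordering of blocks).

Per-block formulas:
  For a 2×2 Jordan block J_2(-1): exp(t · J_2(-1)) = e^(-1t)·(I + t·N), where N is the 2×2 nilpotent shift.

After assembling e^{tJ} and conjugating by P, we get:

e^{tM} =
  [2*t*exp(-t) + exp(-t), 4*t*exp(-t)]
  [-t*exp(-t), -2*t*exp(-t) + exp(-t)]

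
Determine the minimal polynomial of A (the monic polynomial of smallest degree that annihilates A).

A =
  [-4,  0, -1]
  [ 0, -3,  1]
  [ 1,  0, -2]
x^3 + 9*x^2 + 27*x + 27

The characteristic polynomial is χ_A(x) = (x + 3)^3, so the eigenvalues are known. The minimal polynomial is
  m_A(x) = Π_λ (x − λ)^{k_λ}
where k_λ is the size of the *largest* Jordan block for λ (equivalently, the smallest k with (A − λI)^k v = 0 for every generalised eigenvector v of λ).

  λ = -3: largest Jordan block has size 3, contributing (x + 3)^3

So m_A(x) = (x + 3)^3 = x^3 + 9*x^2 + 27*x + 27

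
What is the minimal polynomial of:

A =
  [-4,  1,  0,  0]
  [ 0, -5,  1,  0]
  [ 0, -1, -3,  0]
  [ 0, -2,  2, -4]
x^3 + 12*x^2 + 48*x + 64

The characteristic polynomial is χ_A(x) = (x + 4)^4, so the eigenvalues are known. The minimal polynomial is
  m_A(x) = Π_λ (x − λ)^{k_λ}
where k_λ is the size of the *largest* Jordan block for λ (equivalently, the smallest k with (A − λI)^k v = 0 for every generalised eigenvector v of λ).

  λ = -4: largest Jordan block has size 3, contributing (x + 4)^3

So m_A(x) = (x + 4)^3 = x^3 + 12*x^2 + 48*x + 64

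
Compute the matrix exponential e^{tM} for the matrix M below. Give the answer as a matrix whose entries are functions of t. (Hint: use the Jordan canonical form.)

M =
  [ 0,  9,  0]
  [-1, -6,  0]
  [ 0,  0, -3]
e^{tM} =
  [3*t*exp(-3*t) + exp(-3*t), 9*t*exp(-3*t), 0]
  [-t*exp(-3*t), -3*t*exp(-3*t) + exp(-3*t), 0]
  [0, 0, exp(-3*t)]

Strategy: write M = P · J · P⁻¹ where J is a Jordan canonical form, so e^{tM} = P · e^{tJ} · P⁻¹, and e^{tJ} can be computed block-by-block.

M has Jordan form
J =
  [-3,  1,  0]
  [ 0, -3,  0]
  [ 0,  0, -3]
(up to reordering of blocks).

Per-block formulas:
  For a 1×1 block at λ = -3: exp(t · [-3]) = [e^(-3t)].
  For a 2×2 Jordan block J_2(-3): exp(t · J_2(-3)) = e^(-3t)·(I + t·N), where N is the 2×2 nilpotent shift.

After assembling e^{tJ} and conjugating by P, we get:

e^{tM} =
  [3*t*exp(-3*t) + exp(-3*t), 9*t*exp(-3*t), 0]
  [-t*exp(-3*t), -3*t*exp(-3*t) + exp(-3*t), 0]
  [0, 0, exp(-3*t)]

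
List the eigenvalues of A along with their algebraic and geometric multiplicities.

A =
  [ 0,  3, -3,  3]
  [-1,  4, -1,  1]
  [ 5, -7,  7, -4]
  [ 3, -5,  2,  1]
λ = 3: alg = 4, geom = 2

Step 1 — factor the characteristic polynomial to read off the algebraic multiplicities:
  χ_A(x) = (x - 3)^4

Step 2 — compute geometric multiplicities via the rank-nullity identity g(λ) = n − rank(A − λI):
  rank(A − (3)·I) = 2, so dim ker(A − (3)·I) = n − 2 = 2

Summary:
  λ = 3: algebraic multiplicity = 4, geometric multiplicity = 2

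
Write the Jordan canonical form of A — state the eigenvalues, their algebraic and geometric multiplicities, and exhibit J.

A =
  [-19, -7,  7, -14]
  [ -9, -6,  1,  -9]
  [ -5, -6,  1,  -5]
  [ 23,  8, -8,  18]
J_1(-5) ⊕ J_1(-5) ⊕ J_2(2)

The characteristic polynomial is
  det(x·I − A) = x^4 + 6*x^3 - 11*x^2 - 60*x + 100 = (x - 2)^2*(x + 5)^2

Eigenvalues and multiplicities (the geometric multiplicity of λ is n − rank(A − λI), which equals the number of Jordan blocks for λ):
  λ = -5: algebraic multiplicity = 2, geometric multiplicity = 2
  λ = 2: algebraic multiplicity = 2, geometric multiplicity = 1

Determining the block sizes for each eigenvalue:
  λ = -5: gm = am = 2, so every block has size 1 → block sizes [1, 1]
  λ = 2: one block (gm = 1), so the single block has size am = 2 → block sizes [2]

Assembling the blocks gives a Jordan form
J =
  [-5,  0, 0, 0]
  [ 0, -5, 0, 0]
  [ 0,  0, 2, 1]
  [ 0,  0, 0, 2]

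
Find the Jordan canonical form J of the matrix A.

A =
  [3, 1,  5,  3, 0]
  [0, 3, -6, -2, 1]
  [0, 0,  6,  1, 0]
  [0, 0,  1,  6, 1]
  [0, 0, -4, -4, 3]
J_2(3) ⊕ J_3(5)

The characteristic polynomial is
  det(x·I − A) = x^5 - 21*x^4 + 174*x^3 - 710*x^2 + 1425*x - 1125 = (x - 5)^3*(x - 3)^2

Eigenvalues and multiplicities (the geometric multiplicity of λ is n − rank(A − λI), which equals the number of Jordan blocks for λ):
  λ = 3: algebraic multiplicity = 2, geometric multiplicity = 1
  λ = 5: algebraic multiplicity = 3, geometric multiplicity = 1

Determining the block sizes for each eigenvalue:
  λ = 3: one block (gm = 1), so the single block has size am = 2 → block sizes [2]
  λ = 5: one block (gm = 1), so the single block has size am = 3 → block sizes [3]

Assembling the blocks gives a Jordan form
J =
  [3, 1, 0, 0, 0]
  [0, 3, 0, 0, 0]
  [0, 0, 5, 1, 0]
  [0, 0, 0, 5, 1]
  [0, 0, 0, 0, 5]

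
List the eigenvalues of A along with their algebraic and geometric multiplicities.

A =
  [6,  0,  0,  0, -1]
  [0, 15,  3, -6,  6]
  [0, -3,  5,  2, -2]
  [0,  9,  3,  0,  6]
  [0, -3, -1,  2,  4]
λ = 6: alg = 5, geom = 3

Step 1 — factor the characteristic polynomial to read off the algebraic multiplicities:
  χ_A(x) = (x - 6)^5

Step 2 — compute geometric multiplicities via the rank-nullity identity g(λ) = n − rank(A − λI):
  rank(A − (6)·I) = 2, so dim ker(A − (6)·I) = n − 2 = 3

Summary:
  λ = 6: algebraic multiplicity = 5, geometric multiplicity = 3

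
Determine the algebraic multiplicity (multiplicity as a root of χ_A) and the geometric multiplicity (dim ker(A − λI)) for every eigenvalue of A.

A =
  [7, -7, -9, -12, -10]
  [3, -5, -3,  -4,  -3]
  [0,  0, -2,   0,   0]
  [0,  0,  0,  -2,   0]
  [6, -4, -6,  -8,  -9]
λ = -3: alg = 1, geom = 1; λ = -2: alg = 4, geom = 3

Step 1 — factor the characteristic polynomial to read off the algebraic multiplicities:
  χ_A(x) = (x + 2)^4*(x + 3)

Step 2 — compute geometric multiplicities via the rank-nullity identity g(λ) = n − rank(A − λI):
  rank(A − (-3)·I) = 4, so dim ker(A − (-3)·I) = n − 4 = 1
  rank(A − (-2)·I) = 2, so dim ker(A − (-2)·I) = n − 2 = 3

Summary:
  λ = -3: algebraic multiplicity = 1, geometric multiplicity = 1
  λ = -2: algebraic multiplicity = 4, geometric multiplicity = 3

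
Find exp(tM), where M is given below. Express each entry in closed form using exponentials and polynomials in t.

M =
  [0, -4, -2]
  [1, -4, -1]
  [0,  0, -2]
e^{tM} =
  [2*t*exp(-2*t) + exp(-2*t), -4*t*exp(-2*t), -2*t*exp(-2*t)]
  [t*exp(-2*t), -2*t*exp(-2*t) + exp(-2*t), -t*exp(-2*t)]
  [0, 0, exp(-2*t)]

Strategy: write M = P · J · P⁻¹ where J is a Jordan canonical form, so e^{tM} = P · e^{tJ} · P⁻¹, and e^{tJ} can be computed block-by-block.

M has Jordan form
J =
  [-2,  1,  0]
  [ 0, -2,  0]
  [ 0,  0, -2]
(up to reordering of blocks).

Per-block formulas:
  For a 1×1 block at λ = -2: exp(t · [-2]) = [e^(-2t)].
  For a 2×2 Jordan block J_2(-2): exp(t · J_2(-2)) = e^(-2t)·(I + t·N), where N is the 2×2 nilpotent shift.

After assembling e^{tJ} and conjugating by P, we get:

e^{tM} =
  [2*t*exp(-2*t) + exp(-2*t), -4*t*exp(-2*t), -2*t*exp(-2*t)]
  [t*exp(-2*t), -2*t*exp(-2*t) + exp(-2*t), -t*exp(-2*t)]
  [0, 0, exp(-2*t)]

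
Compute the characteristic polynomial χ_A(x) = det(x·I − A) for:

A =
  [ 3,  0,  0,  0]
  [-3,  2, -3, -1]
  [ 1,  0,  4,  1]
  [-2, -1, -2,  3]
x^4 - 12*x^3 + 54*x^2 - 108*x + 81

Expanding det(x·I − A) (e.g. by cofactor expansion or by noting that A is similar to its Jordan form J, which has the same characteristic polynomial as A) gives
  χ_A(x) = x^4 - 12*x^3 + 54*x^2 - 108*x + 81
which factors as (x - 3)^4. The eigenvalues (with algebraic multiplicities) are λ = 3 with multiplicity 4.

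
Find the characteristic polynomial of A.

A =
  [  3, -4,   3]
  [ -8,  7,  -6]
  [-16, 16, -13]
x^3 + 3*x^2 + 3*x + 1

Expanding det(x·I − A) (e.g. by cofactor expansion or by noting that A is similar to its Jordan form J, which has the same characteristic polynomial as A) gives
  χ_A(x) = x^3 + 3*x^2 + 3*x + 1
which factors as (x + 1)^3. The eigenvalues (with algebraic multiplicities) are λ = -1 with multiplicity 3.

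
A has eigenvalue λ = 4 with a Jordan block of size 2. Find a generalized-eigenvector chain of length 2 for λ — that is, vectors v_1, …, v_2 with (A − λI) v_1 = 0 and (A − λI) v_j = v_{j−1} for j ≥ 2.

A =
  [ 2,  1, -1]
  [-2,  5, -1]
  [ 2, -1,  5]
A Jordan chain for λ = 4 of length 2:
v_1 = (-2, -2, 2)ᵀ
v_2 = (1, 0, 0)ᵀ

Let N = A − (4)·I. We want v_2 with N^2 v_2 = 0 but N^1 v_2 ≠ 0; then v_{j-1} := N · v_j for j = 2, …, 2.

Pick v_2 = (1, 0, 0)ᵀ.
Then v_1 = N · v_2 = (-2, -2, 2)ᵀ.

Sanity check: (A − (4)·I) v_1 = (0, 0, 0)ᵀ = 0. ✓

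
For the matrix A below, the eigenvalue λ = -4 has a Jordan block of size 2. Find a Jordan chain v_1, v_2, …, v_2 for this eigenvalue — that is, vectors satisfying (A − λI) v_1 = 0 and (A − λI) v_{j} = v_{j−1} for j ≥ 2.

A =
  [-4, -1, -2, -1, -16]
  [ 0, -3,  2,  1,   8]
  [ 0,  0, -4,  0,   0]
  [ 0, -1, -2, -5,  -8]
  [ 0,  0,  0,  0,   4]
A Jordan chain for λ = -4 of length 2:
v_1 = (-1, 1, 0, -1, 0)ᵀ
v_2 = (0, 1, 0, 0, 0)ᵀ

Let N = A − (-4)·I. We want v_2 with N^2 v_2 = 0 but N^1 v_2 ≠ 0; then v_{j-1} := N · v_j for j = 2, …, 2.

Pick v_2 = (0, 1, 0, 0, 0)ᵀ.
Then v_1 = N · v_2 = (-1, 1, 0, -1, 0)ᵀ.

Sanity check: (A − (-4)·I) v_1 = (0, 0, 0, 0, 0)ᵀ = 0. ✓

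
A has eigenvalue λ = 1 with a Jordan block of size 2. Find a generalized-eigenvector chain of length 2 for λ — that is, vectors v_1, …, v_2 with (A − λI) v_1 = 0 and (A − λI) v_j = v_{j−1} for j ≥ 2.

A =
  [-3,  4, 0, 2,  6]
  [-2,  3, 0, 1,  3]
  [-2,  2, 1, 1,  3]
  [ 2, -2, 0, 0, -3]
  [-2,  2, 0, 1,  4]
A Jordan chain for λ = 1 of length 2:
v_1 = (-4, -2, -2, 2, -2)ᵀ
v_2 = (1, 0, 0, 0, 0)ᵀ

Let N = A − (1)·I. We want v_2 with N^2 v_2 = 0 but N^1 v_2 ≠ 0; then v_{j-1} := N · v_j for j = 2, …, 2.

Pick v_2 = (1, 0, 0, 0, 0)ᵀ.
Then v_1 = N · v_2 = (-4, -2, -2, 2, -2)ᵀ.

Sanity check: (A − (1)·I) v_1 = (0, 0, 0, 0, 0)ᵀ = 0. ✓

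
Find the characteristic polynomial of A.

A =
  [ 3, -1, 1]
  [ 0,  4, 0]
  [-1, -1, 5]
x^3 - 12*x^2 + 48*x - 64

Expanding det(x·I − A) (e.g. by cofactor expansion or by noting that A is similar to its Jordan form J, which has the same characteristic polynomial as A) gives
  χ_A(x) = x^3 - 12*x^2 + 48*x - 64
which factors as (x - 4)^3. The eigenvalues (with algebraic multiplicities) are λ = 4 with multiplicity 3.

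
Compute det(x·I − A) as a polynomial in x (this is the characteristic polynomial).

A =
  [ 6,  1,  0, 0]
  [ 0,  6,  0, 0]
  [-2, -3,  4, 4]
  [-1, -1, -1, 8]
x^4 - 24*x^3 + 216*x^2 - 864*x + 1296

Expanding det(x·I − A) (e.g. by cofactor expansion or by noting that A is similar to its Jordan form J, which has the same characteristic polynomial as A) gives
  χ_A(x) = x^4 - 24*x^3 + 216*x^2 - 864*x + 1296
which factors as (x - 6)^4. The eigenvalues (with algebraic multiplicities) are λ = 6 with multiplicity 4.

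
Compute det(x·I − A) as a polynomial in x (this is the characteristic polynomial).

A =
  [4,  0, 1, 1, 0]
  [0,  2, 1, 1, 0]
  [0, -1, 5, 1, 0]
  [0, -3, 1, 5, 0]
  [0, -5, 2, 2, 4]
x^5 - 20*x^4 + 160*x^3 - 640*x^2 + 1280*x - 1024

Expanding det(x·I − A) (e.g. by cofactor expansion or by noting that A is similar to its Jordan form J, which has the same characteristic polynomial as A) gives
  χ_A(x) = x^5 - 20*x^4 + 160*x^3 - 640*x^2 + 1280*x - 1024
which factors as (x - 4)^5. The eigenvalues (with algebraic multiplicities) are λ = 4 with multiplicity 5.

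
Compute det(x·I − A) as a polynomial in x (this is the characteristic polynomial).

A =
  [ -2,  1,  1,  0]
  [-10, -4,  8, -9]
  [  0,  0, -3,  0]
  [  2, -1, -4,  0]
x^4 + 9*x^3 + 27*x^2 + 27*x

Expanding det(x·I − A) (e.g. by cofactor expansion or by noting that A is similar to its Jordan form J, which has the same characteristic polynomial as A) gives
  χ_A(x) = x^4 + 9*x^3 + 27*x^2 + 27*x
which factors as x*(x + 3)^3. The eigenvalues (with algebraic multiplicities) are λ = -3 with multiplicity 3, λ = 0 with multiplicity 1.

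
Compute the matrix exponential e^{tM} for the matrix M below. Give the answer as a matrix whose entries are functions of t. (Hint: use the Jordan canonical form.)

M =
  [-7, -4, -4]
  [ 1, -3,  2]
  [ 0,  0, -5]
e^{tM} =
  [-2*t*exp(-5*t) + exp(-5*t), -4*t*exp(-5*t), -4*t*exp(-5*t)]
  [t*exp(-5*t), 2*t*exp(-5*t) + exp(-5*t), 2*t*exp(-5*t)]
  [0, 0, exp(-5*t)]

Strategy: write M = P · J · P⁻¹ where J is a Jordan canonical form, so e^{tM} = P · e^{tJ} · P⁻¹, and e^{tJ} can be computed block-by-block.

M has Jordan form
J =
  [-5,  1,  0]
  [ 0, -5,  0]
  [ 0,  0, -5]
(up to reordering of blocks).

Per-block formulas:
  For a 2×2 Jordan block J_2(-5): exp(t · J_2(-5)) = e^(-5t)·(I + t·N), where N is the 2×2 nilpotent shift.
  For a 1×1 block at λ = -5: exp(t · [-5]) = [e^(-5t)].

After assembling e^{tJ} and conjugating by P, we get:

e^{tM} =
  [-2*t*exp(-5*t) + exp(-5*t), -4*t*exp(-5*t), -4*t*exp(-5*t)]
  [t*exp(-5*t), 2*t*exp(-5*t) + exp(-5*t), 2*t*exp(-5*t)]
  [0, 0, exp(-5*t)]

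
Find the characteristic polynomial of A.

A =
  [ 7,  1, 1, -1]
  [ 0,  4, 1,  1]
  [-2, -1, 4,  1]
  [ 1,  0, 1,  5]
x^4 - 20*x^3 + 150*x^2 - 500*x + 625

Expanding det(x·I − A) (e.g. by cofactor expansion or by noting that A is similar to its Jordan form J, which has the same characteristic polynomial as A) gives
  χ_A(x) = x^4 - 20*x^3 + 150*x^2 - 500*x + 625
which factors as (x - 5)^4. The eigenvalues (with algebraic multiplicities) are λ = 5 with multiplicity 4.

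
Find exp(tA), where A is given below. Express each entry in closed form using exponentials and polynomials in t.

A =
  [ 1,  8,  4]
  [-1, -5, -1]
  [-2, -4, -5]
e^{tA} =
  [4*t*exp(-3*t) + exp(-3*t), 8*t*exp(-3*t), 4*t*exp(-3*t)]
  [-t*exp(-3*t), -2*t*exp(-3*t) + exp(-3*t), -t*exp(-3*t)]
  [-2*t*exp(-3*t), -4*t*exp(-3*t), -2*t*exp(-3*t) + exp(-3*t)]

Strategy: write A = P · J · P⁻¹ where J is a Jordan canonical form, so e^{tA} = P · e^{tJ} · P⁻¹, and e^{tJ} can be computed block-by-block.

A has Jordan form
J =
  [-3,  1,  0]
  [ 0, -3,  0]
  [ 0,  0, -3]
(up to reordering of blocks).

Per-block formulas:
  For a 2×2 Jordan block J_2(-3): exp(t · J_2(-3)) = e^(-3t)·(I + t·N), where N is the 2×2 nilpotent shift.
  For a 1×1 block at λ = -3: exp(t · [-3]) = [e^(-3t)].

After assembling e^{tJ} and conjugating by P, we get:

e^{tA} =
  [4*t*exp(-3*t) + exp(-3*t), 8*t*exp(-3*t), 4*t*exp(-3*t)]
  [-t*exp(-3*t), -2*t*exp(-3*t) + exp(-3*t), -t*exp(-3*t)]
  [-2*t*exp(-3*t), -4*t*exp(-3*t), -2*t*exp(-3*t) + exp(-3*t)]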